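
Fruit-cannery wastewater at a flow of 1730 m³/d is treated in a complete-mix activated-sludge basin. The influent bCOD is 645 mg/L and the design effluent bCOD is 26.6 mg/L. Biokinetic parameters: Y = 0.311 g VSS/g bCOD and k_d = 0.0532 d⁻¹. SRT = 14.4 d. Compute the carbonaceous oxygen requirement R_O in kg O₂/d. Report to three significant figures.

Y_obs = Y / (1 + k_d θ_c) = 0.311 / (1 + 0.0532 × 14.4) = 0.311 / 1.766 = 0.1761.
Q·(S₀ − S) = 1730 × (645 − 26.6) × 10⁻³ = 1070 kg/d removed.
P_X = Y_obs·Q·(S₀ − S) = 0.1761 × 1070 = 188.4 kg VSS/d.
R_O = Q·(S₀ − S) − 1.42·P_X = 1070 − 1.42 × 188.4 = 802.3 kg O₂/d.

R_O ≈ 802 kg O₂/d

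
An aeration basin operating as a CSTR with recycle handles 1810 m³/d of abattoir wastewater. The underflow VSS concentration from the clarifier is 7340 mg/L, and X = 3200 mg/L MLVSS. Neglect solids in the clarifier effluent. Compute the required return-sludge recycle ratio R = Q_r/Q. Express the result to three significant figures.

R = Q_r/Q = X/(X_r − X) = 3200 / (7340 − 3200) = 0.7729.

R ≈ 0.773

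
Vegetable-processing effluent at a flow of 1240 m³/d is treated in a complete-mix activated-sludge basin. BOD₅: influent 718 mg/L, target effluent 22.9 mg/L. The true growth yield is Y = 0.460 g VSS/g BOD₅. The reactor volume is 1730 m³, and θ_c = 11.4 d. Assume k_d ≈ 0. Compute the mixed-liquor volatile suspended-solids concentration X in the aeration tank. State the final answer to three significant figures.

X ≈ 2610 mg/L

Without decay, X = Y Q (S₀−S) θ_c / V = 0.460 × 1240 × (718 − 22.9) × 11.4 / 1730 = 2613 mg/L.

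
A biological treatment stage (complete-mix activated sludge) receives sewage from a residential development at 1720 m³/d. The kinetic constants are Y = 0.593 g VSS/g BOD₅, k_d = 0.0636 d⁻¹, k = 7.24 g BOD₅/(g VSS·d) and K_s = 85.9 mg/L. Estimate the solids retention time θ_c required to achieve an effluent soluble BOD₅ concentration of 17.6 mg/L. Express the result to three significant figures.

θ_c ≈ 1.50 d

From 1/θ_c = Y·k·S/(K_s + S) − k_d: Y·k·S/(K_s+S) = 0.593 × 7.24 × 17.6 / (85.9 + 17.6) = 0.7301 d⁻¹.
Then 1/θ_c = μ − k_d = 0.7301 − 0.0636 = 0.6665 d⁻¹, giving θ_c = 1.500 d.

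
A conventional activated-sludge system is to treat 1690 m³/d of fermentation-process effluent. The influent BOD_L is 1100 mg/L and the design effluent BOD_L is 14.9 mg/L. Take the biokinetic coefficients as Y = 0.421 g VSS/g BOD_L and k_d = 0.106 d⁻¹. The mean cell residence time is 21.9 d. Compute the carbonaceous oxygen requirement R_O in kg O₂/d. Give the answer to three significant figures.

The observed yield is Y_obs = Y/(1 + k_d·θ_c) = 0.421 / (1 + 0.106 × 21.9) = 0.421 / 3.321 = 0.1268 g VSS per g BOD_L removed.
Mass of BOD_L removed per day: Q(S₀ − S) = 1690 × 1085 g/m³ = 1834 kg/d.
P_X = Y_obs·Q·(S₀ − S) = 0.1268 × 1834 = 232.4 kg VSS/d.
Carbonaceous O₂ demand = substrate oxidised − cell-mass equivalent = 1834 − 1.42 × 232.4 = 1504 kg O₂/d.

R_O ≈ 1500 kg O₂/d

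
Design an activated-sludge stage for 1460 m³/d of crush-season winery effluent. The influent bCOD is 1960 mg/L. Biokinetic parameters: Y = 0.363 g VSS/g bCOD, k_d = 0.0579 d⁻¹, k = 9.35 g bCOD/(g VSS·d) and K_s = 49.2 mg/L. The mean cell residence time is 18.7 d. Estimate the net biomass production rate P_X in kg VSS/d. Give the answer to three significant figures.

P_X ≈ 498 kg VSS/d

From the Monod/SRT balance for a CMAS, S = K_s·(1+k_d θ_c)/[θ_c·(Y k − k_d) − 1] = 49.2 × (1 + 0.0579 × 18.7) / [18.7 × (0.363 × 9.35 − 0.0579) − 1] = 102.5 / 61.39 = 1.669 mg/L.
The observed yield is Y_obs = Y/(1 + k_d·θ_c) = 0.363 / (1 + 0.0579 × 18.7) = 0.363 / 2.083 = 0.1743 g VSS per g bCOD removed.
ΔS = 1960 − 1.67 = 1958 mg/L, so the substrate removal rate is 1460 × 1958/1000 = 2859 kg bCOD/d.
Biomass produced: P_X = Y_obs·Q·ΔS = 0.1743 × 2859 ≈ 498.3 kg VSS/d.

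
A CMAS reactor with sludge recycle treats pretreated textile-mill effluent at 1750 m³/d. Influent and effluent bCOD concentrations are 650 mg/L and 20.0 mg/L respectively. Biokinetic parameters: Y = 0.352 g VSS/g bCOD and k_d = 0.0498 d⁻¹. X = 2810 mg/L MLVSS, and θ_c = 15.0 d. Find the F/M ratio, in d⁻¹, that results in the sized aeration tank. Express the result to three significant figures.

From the SRT design equation V = Y Q (S₀−S) θ_c / [X (1 + k_d θ_c)] = 0.352 × 1750 × (650 − 20.0) × 15.0 / [2810 × (1 + 0.0498 × 15.0)] = 5.82×10^6 / 4909 = 1186 m³.
F/M = Q·S₀ / (V·X) = 1750 × 650 / (1186 × 2810) = 0.3414 g bCOD·(g VSS·d)⁻¹.

F/M ≈ 0.341 d⁻¹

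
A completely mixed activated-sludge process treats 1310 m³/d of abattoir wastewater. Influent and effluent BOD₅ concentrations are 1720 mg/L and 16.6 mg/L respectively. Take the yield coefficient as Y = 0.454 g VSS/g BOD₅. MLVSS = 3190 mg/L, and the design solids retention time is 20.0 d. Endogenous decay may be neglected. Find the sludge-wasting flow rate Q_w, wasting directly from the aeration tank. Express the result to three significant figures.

Q_w ≈ 318 m³/d

Biomass mass balance (decay neglected): V·X = Y·Q·(S₀ − S)·θ_c, so V = 0.454 × 1310 × (1720 − 16.6) × 20.0 / 3190 = 6352 m³.
For wasting at MLVSS concentration, Q_w = V/θ_c = 6352/20.0 = 317.6 m³/d.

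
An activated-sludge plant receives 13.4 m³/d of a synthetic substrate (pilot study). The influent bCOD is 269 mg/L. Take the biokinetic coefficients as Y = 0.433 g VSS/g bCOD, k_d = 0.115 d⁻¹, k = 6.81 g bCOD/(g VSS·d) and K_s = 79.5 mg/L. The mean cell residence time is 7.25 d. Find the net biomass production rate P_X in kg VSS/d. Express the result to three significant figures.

P_X ≈ 0.828 kg VSS/d

Effluent substrate depends only on kinetics and SRT: S = K_s(1 + k_d θ_c) / [θ_c(Yk − k_d) − 1] = 79.5 × (1 + 0.115 × 7.25) / [7.25 × (0.433 × 6.81 − 0.115) − 1] = 145.8 / 19.54 = 7.459 mg/L.
Correct the yield for decay: Y_obs = Y/(1 + k_d θ_c) = 0.433 / (1 + 0.115 × 7.25) = 0.433 / 1.834 = 0.2361.
Substrate removed = Q·(S₀ − S) = 13.4 m³/d × (269 − 7.46) g/m³ = 3.5×10^3 g/d = 3.505 kg/d.
Net biomass production P_X = Y_obs × Q·(S₀ − S) = 0.2361 × 3.505 = 0.8275 kg VSS/d.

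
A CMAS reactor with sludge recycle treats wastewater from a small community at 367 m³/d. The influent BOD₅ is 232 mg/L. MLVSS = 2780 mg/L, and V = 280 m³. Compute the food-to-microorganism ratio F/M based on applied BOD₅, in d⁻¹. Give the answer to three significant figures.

F/M ≈ 0.109 d⁻¹

F/M = applied load / biomass = Q·S₀/(V·X) = 367 × 232 / (280.0 × 2780) = 0.1094 d⁻¹.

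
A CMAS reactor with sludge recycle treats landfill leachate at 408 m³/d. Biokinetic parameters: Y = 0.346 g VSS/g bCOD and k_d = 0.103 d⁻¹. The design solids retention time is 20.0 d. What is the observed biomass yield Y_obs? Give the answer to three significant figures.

Y_obs = Y / (1 + k_d θ_c) = 0.346 / (1 + 0.103 × 20.0) = 0.346 / 3.060 = 0.1131.

Y_obs ≈ 0.113 g VSS/g bCOD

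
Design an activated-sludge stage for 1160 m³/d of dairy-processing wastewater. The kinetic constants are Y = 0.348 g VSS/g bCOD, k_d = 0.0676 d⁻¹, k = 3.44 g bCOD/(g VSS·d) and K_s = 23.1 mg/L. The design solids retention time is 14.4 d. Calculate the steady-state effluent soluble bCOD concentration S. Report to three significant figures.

From the Monod/SRT balance for a CMAS, S = K_s·(1+k_d θ_c)/[θ_c·(Y k − k_d) − 1] = 23.1 × (1 + 0.0676 × 14.4) / [14.4 × (0.348 × 3.44 − 0.0676) − 1] = 45.59 / 15.27 = 2.986 mg/L.

S ≈ 2.99 mg/L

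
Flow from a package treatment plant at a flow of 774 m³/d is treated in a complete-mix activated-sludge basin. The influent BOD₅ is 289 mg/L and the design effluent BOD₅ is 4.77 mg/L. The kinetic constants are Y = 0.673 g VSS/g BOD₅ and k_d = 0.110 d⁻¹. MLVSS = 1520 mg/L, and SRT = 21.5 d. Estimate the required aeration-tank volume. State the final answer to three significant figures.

From the SRT design equation V = Y Q (S₀−S) θ_c / [X (1 + k_d θ_c)] = 0.673 × 774 × (289 − 4.77) × 21.5 / [1520 × (1 + 0.110 × 21.5)] = 3.18×10^6 / 5115 = 622.4 m³.

V ≈ 622 m³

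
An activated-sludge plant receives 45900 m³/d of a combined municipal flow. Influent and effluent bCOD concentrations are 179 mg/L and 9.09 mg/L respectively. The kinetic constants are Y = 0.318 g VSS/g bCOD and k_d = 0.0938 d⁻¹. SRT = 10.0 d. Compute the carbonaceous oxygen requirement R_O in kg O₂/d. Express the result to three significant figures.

Y_obs = Y / (1 + k_d θ_c) = 0.318 / (1 + 0.0938 × 10.0) = 0.318 / 1.938 = 0.1641.
Substrate removed = Q·(S₀ − S) = 45900 m³/d × (179 − 9.09) g/m³ = 7.8×10^6 g/d = 7799 kg/d.
Biomass synthesised: P_X = Y_obs × 7799 = 1280 kg VSS/d.
R_O = Q·(S₀ − S) − 1.42·P_X = 7799 − 1.42 × 1280 = 5982 kg O₂/d.

R_O ≈ 5980 kg O₂/d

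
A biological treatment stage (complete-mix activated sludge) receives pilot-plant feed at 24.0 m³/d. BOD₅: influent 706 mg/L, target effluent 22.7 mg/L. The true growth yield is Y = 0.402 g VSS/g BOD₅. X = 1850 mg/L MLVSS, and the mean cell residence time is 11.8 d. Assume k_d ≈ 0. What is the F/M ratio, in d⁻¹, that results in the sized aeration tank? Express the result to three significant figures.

F/M ≈ 0.218 d⁻¹

With k_d = 0 the design equation reduces to V = Y Q (S₀−S) θ_c / X = 0.402 × 24.0 × (706 − 22.7) × 11.8 / 1850 = 42.05 m³.
F/M = Q·S₀ / (V·X) = 24.0 × 706 / (42.05 × 1850) = 0.2178 g BOD₅·(g VSS·d)⁻¹.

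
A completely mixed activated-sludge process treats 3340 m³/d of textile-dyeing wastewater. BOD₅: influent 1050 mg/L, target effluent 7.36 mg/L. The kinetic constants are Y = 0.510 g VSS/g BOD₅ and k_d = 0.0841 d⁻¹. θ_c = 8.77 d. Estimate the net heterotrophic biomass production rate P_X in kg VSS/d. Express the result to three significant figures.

P_X ≈ 1020 kg VSS/d

The observed yield is Y_obs = Y/(1 + k_d·θ_c) = 0.510 / (1 + 0.0841 × 8.77) = 0.510 / 1.738 = 0.2935 g VSS per g BOD₅ removed.
Mass of BOD₅ removed per day: Q(S₀ − S) = 3340 × 1043 g/m³ = 3482 kg/d.
Biomass produced: P_X = Y_obs·Q·ΔS = 0.2935 × 3482 ≈ 1022 kg VSS/d.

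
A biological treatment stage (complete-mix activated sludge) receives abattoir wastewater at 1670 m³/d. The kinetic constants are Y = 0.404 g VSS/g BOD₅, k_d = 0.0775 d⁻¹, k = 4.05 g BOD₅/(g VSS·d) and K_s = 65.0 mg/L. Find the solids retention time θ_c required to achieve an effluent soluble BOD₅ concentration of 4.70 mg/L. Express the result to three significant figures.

θ_c ≈ 30.5 d

At the target effluent, Y k S/(K_s+S) = 0.404×4.05×4.70/69.70 = 0.1103 d⁻¹.
Then 1/θ_c = μ − k_d = 0.1103 − 0.0775 = 0.03283 d⁻¹, giving θ_c = 30.46 d.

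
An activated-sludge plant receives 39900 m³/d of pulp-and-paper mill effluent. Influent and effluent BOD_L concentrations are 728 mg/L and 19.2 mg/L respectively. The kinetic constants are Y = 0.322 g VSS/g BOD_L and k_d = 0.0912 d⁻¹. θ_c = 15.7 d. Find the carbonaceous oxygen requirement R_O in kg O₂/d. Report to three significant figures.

Correct the yield for decay: Y_obs = Y/(1 + k_d θ_c) = 0.322 / (1 + 0.0912 × 15.7) = 0.322 / 2.432 = 0.1324.
Substrate removed = Q·(S₀ − S) = 39900 m³/d × (728 − 19.2) g/m³ = 2.83×10^7 g/d = 28281 kg/d.
P_X = Y_obs·Q·(S₀ − S) = 0.1324 × 28281 = 3745 kg VSS/d.
Carbonaceous O₂ demand = substrate oxidised − cell-mass equivalent = 28281 − 1.42 × 3745 = 22964 kg O₂/d.

R_O ≈ 23000 kg O₂/d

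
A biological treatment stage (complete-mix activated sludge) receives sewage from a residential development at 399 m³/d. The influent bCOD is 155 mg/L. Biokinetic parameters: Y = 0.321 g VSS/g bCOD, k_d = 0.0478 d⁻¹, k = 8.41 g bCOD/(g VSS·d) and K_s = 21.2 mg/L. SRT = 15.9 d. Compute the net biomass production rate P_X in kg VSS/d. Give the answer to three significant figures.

P_X ≈ 11.2 kg VSS/d

For a completely mixed reactor with recycle the Lawrence–McCarty relation gives S = K_s·(1 + k_d·θ_c) / [θ_c·(Y·k − k_d) − 1] = 21.2 × (1 + 0.0478 × 15.9) / [15.9 × (0.321 × 8.41 − 0.0478) − 1] = 37.31 / 41.16 = 0.9064 mg/L.
Y_obs = Y / (1 + k_d θ_c) = 0.321 / (1 + 0.0478 × 15.9) = 0.321 / 1.760 = 0.1824.
ΔS = 155 − 0.906 = 154.1 mg/L, so the substrate removal rate is 399 × 154.1/1000 = 61.48 kg bCOD/d.
P_X = Y_obs · Q(S₀ − S) = 0.1824 × 61.48 = 11.21 kg VSS/d.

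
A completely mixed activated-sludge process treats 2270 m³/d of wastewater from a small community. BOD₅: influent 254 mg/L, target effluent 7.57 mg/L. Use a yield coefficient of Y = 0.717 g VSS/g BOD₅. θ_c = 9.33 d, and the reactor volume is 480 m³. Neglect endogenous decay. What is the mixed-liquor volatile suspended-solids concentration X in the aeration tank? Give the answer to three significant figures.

X = Y·Q·ΔS·θ_c / V = 0.717 × 2270 × (254 − 7.57) × 9.33 / 480 = 7796 mg/L.

X ≈ 7800 mg/L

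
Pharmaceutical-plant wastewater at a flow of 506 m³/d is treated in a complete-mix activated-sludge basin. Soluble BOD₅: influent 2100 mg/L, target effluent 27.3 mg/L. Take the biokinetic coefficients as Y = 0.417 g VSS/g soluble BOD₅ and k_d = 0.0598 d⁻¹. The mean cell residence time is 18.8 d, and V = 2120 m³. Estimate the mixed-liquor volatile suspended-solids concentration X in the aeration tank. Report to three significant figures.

X ≈ 1830 mg/L

From V·X·(1 + k_d·θ_c) = Y·Q·(S₀ − S)·θ_c: X = 0.417 × 506 × (2100 − 27.3) × 18.8 / [2120 × (1 + 0.0598 × 18.8)] = 1826 mg/L.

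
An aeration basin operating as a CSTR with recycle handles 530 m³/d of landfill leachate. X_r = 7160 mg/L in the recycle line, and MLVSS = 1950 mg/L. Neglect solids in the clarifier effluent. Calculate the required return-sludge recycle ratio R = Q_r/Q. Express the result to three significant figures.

R ≈ 0.374

R = Q_r/Q = X/(X_r − X) = 1950 / (7160 − 1950) = 0.3743.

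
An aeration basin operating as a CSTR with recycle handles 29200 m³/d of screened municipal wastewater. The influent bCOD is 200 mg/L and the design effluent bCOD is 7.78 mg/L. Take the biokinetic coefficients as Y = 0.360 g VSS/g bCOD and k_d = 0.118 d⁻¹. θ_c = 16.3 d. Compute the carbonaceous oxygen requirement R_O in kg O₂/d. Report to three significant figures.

Y_obs = Y / (1 + k_d θ_c) = 0.360 / (1 + 0.118 × 16.3) = 0.360 / 2.923 = 0.1231.
Mass of bCOD removed per day: Q(S₀ − S) = 29200 × 192.2 g/m³ = 5613 kg/d.
Net sludge production P_X = 0.1231 × 5613 = 691.2 kg VSS/d.
Carbonaceous O₂ demand = substrate oxidised − cell-mass equivalent = 5613 − 1.42 × 691.2 = 4631 kg O₂/d.

R_O ≈ 4630 kg O₂/d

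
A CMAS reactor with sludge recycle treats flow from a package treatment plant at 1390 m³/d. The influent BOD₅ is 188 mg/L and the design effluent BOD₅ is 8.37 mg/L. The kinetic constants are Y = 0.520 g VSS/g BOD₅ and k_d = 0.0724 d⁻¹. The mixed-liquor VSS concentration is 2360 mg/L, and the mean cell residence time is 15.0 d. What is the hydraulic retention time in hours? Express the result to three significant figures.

From the SRT design equation V = Y Q (S₀−S) θ_c / [X (1 + k_d θ_c)] = 0.520 × 1390 × (188 − 8.37) × 15.0 / [2360 × (1 + 0.0724 × 15.0)] = 1.95×10^6 / 4923 = 395.6 m³.
HRT = V/Q = 395.6 m³ / 1390 m³·d⁻¹ = 0.2846 d × 24 = 6.831 h.

τ ≈ 6.83 h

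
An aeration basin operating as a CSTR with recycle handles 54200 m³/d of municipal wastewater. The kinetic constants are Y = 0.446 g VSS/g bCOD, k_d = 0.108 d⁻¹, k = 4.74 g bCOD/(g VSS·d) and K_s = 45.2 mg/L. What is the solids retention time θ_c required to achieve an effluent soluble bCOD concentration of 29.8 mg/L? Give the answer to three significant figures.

From 1/θ_c = Y·k·S/(K_s + S) − k_d: Y·k·S/(K_s+S) = 0.446 × 4.74 × 29.8 / (45.2 + 29.8) = 0.8400 d⁻¹.
Then 1/θ_c = μ − k_d = 0.8400 − 0.108 = 0.7320 d⁻¹, giving θ_c = 1.366 d.

θ_c ≈ 1.37 d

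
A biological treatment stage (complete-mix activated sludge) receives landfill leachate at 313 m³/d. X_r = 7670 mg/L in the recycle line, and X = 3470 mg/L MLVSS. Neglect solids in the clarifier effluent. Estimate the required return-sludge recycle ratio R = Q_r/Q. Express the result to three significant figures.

Mass balance around the secondary clarifier (neglecting effluent solids): R = X / (X_r − X) = 3470 / (7670 − 3470) = 0.8262.

R ≈ 0.826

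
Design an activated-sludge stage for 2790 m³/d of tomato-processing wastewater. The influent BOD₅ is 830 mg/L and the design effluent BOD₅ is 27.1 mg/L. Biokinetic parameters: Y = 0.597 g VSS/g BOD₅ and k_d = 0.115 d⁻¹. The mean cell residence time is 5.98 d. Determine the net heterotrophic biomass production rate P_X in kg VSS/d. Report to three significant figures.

P_X ≈ 792 kg VSS/d

Y_obs = Y / (1 + k_d θ_c) = 0.597 / (1 + 0.115 × 5.98) = 0.597 / 1.688 = 0.3537.
Q·(S₀ − S) = 2790 × (830 − 27.1) × 10⁻³ = 2240 kg/d removed.
So the net sludge growth is P_X = 0.3537 × 2240 = 792.4 kg VSS/d.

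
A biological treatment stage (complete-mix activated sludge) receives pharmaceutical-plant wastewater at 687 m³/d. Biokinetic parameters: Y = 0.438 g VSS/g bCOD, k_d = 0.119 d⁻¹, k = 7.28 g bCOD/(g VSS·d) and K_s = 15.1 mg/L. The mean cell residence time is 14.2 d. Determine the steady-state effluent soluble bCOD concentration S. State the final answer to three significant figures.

S ≈ 0.954 mg/L

Effluent substrate depends only on kinetics and SRT: S = K_s(1 + k_d θ_c) / [θ_c(Yk − k_d) − 1] = 15.1 × (1 + 0.119 × 14.2) / [14.2 × (0.438 × 7.28 − 0.119) − 1] = 40.62 / 42.59 = 0.9537 mg/L.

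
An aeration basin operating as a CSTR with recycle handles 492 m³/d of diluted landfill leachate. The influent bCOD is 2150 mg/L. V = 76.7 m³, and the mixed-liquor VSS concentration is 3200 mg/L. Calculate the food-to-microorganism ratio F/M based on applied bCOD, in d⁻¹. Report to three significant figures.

F/M ≈ 4.31 d⁻¹

Food-to-microorganism ratio F/M = Q S₀ / (V X) = 492 × 2150 / (76.70 × 3200) = 4.310 d⁻¹.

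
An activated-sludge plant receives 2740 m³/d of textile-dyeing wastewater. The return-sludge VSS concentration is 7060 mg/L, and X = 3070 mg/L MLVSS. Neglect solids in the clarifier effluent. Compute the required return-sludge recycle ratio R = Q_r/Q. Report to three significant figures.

Solids balance on the clarifier gives (1+R)X = R·X_r, so R = X/(X_r − X) = 3070 / (7060 − 3070) = 0.7694.

R ≈ 0.769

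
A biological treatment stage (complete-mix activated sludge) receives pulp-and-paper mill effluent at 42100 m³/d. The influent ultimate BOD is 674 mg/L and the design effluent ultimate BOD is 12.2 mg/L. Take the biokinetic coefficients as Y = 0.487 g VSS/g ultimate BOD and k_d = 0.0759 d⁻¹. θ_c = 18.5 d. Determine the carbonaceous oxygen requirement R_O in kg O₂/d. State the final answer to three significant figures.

R_O ≈ 19800 kg O₂/d

Correct the yield for decay: Y_obs = Y/(1 + k_d θ_c) = 0.487 / (1 + 0.0759 × 18.5) = 0.487 / 2.404 = 0.2026.
Substrate removed = Q·(S₀ − S) = 42100 m³/d × (674 − 12.2) g/m³ = 2.79×10^7 g/d = 27862 kg/d.
Biomass synthesised: P_X = Y_obs × 27862 = 5644 kg VSS/d.
R_O = Q·ΔS − 1.42 P_X = 27862 − 8014 = 19847 kg O₂/d.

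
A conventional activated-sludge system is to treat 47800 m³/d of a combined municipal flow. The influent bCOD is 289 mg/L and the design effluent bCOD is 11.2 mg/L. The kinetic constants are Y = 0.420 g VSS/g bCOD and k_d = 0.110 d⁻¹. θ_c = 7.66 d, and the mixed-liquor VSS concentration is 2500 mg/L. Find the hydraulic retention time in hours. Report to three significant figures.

τ ≈ 4.66 h

Steady-state biomass mass balance: V·X·(1 + k_d·θ_c) = Y·Q·(S₀ − S)·θ_c, so V = 0.420 × 47800 × (289 − 11.2) × 7.66 / [2500 × (1 + 0.110 × 7.66)] = 4.27×10^7 / 4606 = 9274 m³.
HRT = V/Q = 9274 m³ / 47800 m³·d⁻¹ = 0.1940 d × 24 = 4.656 h.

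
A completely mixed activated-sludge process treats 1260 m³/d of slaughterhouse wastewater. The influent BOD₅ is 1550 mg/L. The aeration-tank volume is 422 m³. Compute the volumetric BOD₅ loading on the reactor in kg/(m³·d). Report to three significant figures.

L_v ≈ 4.63 kg BOD₅/(m³·d)

L_v = Q S₀ / V = 1260 × 1550 × 10⁻³ / 422.0 = 4.628 kg/(m³·d).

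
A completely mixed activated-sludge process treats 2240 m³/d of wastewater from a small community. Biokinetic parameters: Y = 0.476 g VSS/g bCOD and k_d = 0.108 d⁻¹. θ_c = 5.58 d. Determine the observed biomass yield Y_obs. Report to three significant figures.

Y_obs ≈ 0.297 g VSS/g bCOD

Y_obs = Y / (1 + k_d θ_c) = 0.476 / (1 + 0.108 × 5.58) = 0.476 / 1.603 = 0.2970.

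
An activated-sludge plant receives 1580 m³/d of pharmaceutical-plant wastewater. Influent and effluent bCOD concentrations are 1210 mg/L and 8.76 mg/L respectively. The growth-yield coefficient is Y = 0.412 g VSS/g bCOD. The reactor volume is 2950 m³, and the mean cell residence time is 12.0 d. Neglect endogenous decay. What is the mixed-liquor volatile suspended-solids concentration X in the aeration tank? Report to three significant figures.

Without decay, X = Y Q (S₀−S) θ_c / V = 0.412 × 1580 × (1210 − 8.76) × 12.0 / 2950 = 3181 mg/L.

X ≈ 3180 mg/L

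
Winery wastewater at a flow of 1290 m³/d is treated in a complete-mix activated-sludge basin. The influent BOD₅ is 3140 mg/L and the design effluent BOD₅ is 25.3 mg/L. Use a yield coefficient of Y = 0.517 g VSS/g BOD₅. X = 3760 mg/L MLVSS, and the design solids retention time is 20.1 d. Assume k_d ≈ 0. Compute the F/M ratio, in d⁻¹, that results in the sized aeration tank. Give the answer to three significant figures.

F/M ≈ 0.0970 d⁻¹

Biomass mass balance (decay neglected): V·X = Y·Q·(S₀ − S)·θ_c, so V = 0.517 × 1290 × (3140 − 25.3) × 20.1 / 3760 = 11105 m³.
Food-to-microorganism ratio F/M = Q S₀ / (V X) = 1290 × 3140 / (11105 × 3760) = 0.09701 d⁻¹.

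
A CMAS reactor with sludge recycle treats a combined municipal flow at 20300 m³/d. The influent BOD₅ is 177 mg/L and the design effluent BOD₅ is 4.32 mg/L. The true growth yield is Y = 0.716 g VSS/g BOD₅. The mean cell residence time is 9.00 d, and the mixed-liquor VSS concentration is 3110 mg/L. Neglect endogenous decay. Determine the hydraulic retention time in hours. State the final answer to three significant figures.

V·X = Y·Q·ΔS·θ_c gives V = 0.716 × 20300 × (177 − 4.32) × 9.00 / 3110 = 7263 m³.
Hydraulic retention time τ = V/Q = 7263 / 20300 = 0.3578 d = 8.587 h.

τ ≈ 8.59 h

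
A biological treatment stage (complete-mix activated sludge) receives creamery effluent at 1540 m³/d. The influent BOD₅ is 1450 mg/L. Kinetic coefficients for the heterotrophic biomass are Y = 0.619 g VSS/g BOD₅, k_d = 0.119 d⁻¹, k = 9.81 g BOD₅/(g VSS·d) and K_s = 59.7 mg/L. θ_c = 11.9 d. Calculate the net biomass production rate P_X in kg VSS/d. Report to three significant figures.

P_X ≈ 571 kg VSS/d

For a completely mixed reactor with recycle the Lawrence–McCarty relation gives S = K_s·(1 + k_d·θ_c) / [θ_c·(Y·k − k_d) − 1] = 59.7 × (1 + 0.119 × 11.9) / [11.9 × (0.619 × 9.81 − 0.119) − 1] = 144.2 / 69.85 = 2.065 mg/L.
Correct the yield for decay: Y_obs = Y/(1 + k_d θ_c) = 0.619 / (1 + 0.119 × 11.9) = 0.619 / 2.416 = 0.2562.
Mass of BOD₅ removed per day: Q(S₀ − S) = 1540 × 1448 g/m³ = 2230 kg/d.
P_X = Y_obs · Q(S₀ − S) = 0.2562 × 2230 = 571.3 kg VSS/d.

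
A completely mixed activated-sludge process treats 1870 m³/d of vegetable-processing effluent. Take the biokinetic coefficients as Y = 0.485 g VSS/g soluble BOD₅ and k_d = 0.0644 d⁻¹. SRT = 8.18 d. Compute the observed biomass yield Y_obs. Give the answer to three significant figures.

The observed yield is Y_obs = Y/(1 + k_d·θ_c) = 0.485 / (1 + 0.0644 × 8.18) = 0.485 / 1.527 = 0.3177 g VSS per g soluble BOD₅ removed.

Y_obs ≈ 0.318 g VSS/g soluble BOD₅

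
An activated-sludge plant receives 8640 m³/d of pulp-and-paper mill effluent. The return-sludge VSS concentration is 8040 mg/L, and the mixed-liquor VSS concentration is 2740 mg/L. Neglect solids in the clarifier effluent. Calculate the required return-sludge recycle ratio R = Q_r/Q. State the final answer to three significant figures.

R = Q_r/Q = X/(X_r − X) = 2740 / (8040 − 2740) = 0.5170.

R ≈ 0.517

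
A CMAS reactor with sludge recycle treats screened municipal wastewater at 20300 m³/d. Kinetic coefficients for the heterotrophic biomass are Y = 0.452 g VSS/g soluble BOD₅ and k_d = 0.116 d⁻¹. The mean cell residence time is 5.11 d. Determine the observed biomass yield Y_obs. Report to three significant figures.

Observed yield with endogenous decay: Y_obs = Y / (1 + k_d·θ_c) = 0.452 / (1 + 0.116 × 5.11) = 0.452 / 1.593 = 0.2838 g VSS/g soluble BOD₅.

Y_obs ≈ 0.284 g VSS/g soluble BOD₅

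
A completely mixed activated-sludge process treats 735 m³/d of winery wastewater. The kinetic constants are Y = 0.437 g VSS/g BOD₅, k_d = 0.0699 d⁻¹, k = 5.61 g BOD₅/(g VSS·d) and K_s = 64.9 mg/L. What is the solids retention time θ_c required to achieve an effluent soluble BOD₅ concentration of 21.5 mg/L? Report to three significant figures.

θ_c ≈ 1.85 d

From 1/θ_c = Y·k·S/(K_s + S) − k_d: Y·k·S/(K_s+S) = 0.437 × 5.61 × 21.5 / (64.9 + 21.5) = 0.6101 d⁻¹.
θ_c = 1/(μ − k_d) = 1/(0.6101 − 0.0699) = 1/0.5402 = 1.851 d.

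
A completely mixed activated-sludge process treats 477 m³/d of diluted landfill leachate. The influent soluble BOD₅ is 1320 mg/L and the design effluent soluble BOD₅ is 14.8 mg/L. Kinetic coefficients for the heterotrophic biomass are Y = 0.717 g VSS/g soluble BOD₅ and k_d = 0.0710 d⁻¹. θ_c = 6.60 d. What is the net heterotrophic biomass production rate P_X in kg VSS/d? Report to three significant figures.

Correct the yield for decay: Y_obs = Y/(1 + k_d θ_c) = 0.717 / (1 + 0.0710 × 6.60) = 0.717 / 1.469 = 0.4882.
Mass of soluble BOD₅ removed per day: Q(S₀ − S) = 477 × 1305 g/m³ = 622.6 kg/d.
Net biomass production P_X = Y_obs × Q·(S₀ − S) = 0.4882 × 622.6 = 304.0 kg VSS/d.

P_X ≈ 304 kg VSS/d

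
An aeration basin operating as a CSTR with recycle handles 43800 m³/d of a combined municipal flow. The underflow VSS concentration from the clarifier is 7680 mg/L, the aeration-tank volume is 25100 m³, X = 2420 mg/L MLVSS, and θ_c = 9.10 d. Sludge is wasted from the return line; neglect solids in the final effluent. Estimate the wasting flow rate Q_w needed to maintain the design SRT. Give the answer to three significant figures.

Q_w ≈ 869 m³/d

Q_w = (V·X)/(θ_c X_r) = 25100 × 2420 / (9.10 × 7680) = 869.1 m³/d.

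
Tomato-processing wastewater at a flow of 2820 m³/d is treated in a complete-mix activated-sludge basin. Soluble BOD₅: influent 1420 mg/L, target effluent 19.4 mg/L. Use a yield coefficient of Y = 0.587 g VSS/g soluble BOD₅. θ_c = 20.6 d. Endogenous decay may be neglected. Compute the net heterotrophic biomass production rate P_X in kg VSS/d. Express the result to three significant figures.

P_X ≈ 2320 kg VSS/d

Since k_d ≈ 0, Y_obs = Y = 0.587 g VSS/g soluble BOD₅.
Substrate removed = Q·(S₀ − S) = 2820 m³/d × (1420 − 19.4) g/m³ = 3.95×10^6 g/d = 3950 kg/d.
P_X = Y_obs · Q(S₀ − S) = 0.5870 × 3950 = 2318 kg VSS/d.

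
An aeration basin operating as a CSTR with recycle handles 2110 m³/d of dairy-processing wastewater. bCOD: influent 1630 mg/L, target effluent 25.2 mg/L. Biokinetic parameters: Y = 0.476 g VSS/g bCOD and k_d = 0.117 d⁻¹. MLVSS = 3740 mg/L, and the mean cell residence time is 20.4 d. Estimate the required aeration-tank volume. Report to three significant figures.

Rearranging the biomass balance for a CMAS with decay, V = Y·Q·ΔS·θ_c / [X·(1+k_d θ_c)] = 0.476 × 2110 × (1630 − 25.2) × 20.4 / [3740 × (1 + 0.117 × 20.4)] = 3.29×10^7 / 12667 = 2596 m³.

V ≈ 2600 m³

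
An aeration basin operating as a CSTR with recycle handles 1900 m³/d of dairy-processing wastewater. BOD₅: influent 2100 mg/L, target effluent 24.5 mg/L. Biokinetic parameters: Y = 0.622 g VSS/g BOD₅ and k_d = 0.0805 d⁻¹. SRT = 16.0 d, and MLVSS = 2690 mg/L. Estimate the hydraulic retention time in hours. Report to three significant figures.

τ ≈ 80.5 h

Steady-state biomass mass balance: V·X·(1 + k_d·θ_c) = Y·Q·(S₀ − S)·θ_c, so V = 0.622 × 1900 × (2100 − 24.5) × 16.0 / [2690 × (1 + 0.0805 × 16.0)] = 3.92×10^7 / 6155 = 6376 m³.
τ = V/Q = 6376/1900 = 3.356 d, or 80.54 h.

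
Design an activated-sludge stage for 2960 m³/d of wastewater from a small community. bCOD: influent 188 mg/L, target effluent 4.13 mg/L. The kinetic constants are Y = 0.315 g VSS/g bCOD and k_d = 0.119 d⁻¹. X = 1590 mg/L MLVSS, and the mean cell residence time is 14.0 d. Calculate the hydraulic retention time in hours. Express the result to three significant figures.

From the SRT design equation V = Y Q (S₀−S) θ_c / [X (1 + k_d θ_c)] = 0.315 × 2960 × (188 − 4.13) × 14.0 / [1590 × (1 + 0.119 × 14.0)] = 2.4×10^6 / 4239 = 566.2 m³.
Hydraulic retention time τ = V/Q = 566.2 / 2960 = 0.1913 d = 4.591 h.

τ ≈ 4.59 h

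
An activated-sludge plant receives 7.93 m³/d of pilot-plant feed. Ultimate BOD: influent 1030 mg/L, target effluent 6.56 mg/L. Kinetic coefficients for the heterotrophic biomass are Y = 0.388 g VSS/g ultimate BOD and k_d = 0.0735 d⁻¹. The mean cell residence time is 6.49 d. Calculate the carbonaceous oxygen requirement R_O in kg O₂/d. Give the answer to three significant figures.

R_O ≈ 5.09 kg O₂/d

Observed yield with endogenous decay: Y_obs = Y / (1 + k_d·θ_c) = 0.388 / (1 + 0.0735 × 6.49) = 0.388 / 1.477 = 0.2627 g VSS/g ultimate BOD.
Substrate removed = Q·(S₀ − S) = 7.93 m³/d × (1030 − 6.56) g/m³ = 8.12×10^3 g/d = 8.116 kg/d.
Biomass synthesised: P_X = Y_obs × 8.116 = 2.132 kg VSS/d.
Carbonaceous O₂ demand = substrate oxidised − cell-mass equivalent = 8.116 − 1.42 × 2.132 = 5.088 kg O₂/d.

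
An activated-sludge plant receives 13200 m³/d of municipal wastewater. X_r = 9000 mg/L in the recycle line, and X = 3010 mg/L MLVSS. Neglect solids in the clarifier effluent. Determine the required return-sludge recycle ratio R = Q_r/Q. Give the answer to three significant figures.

Solids balance on the clarifier gives (1+R)X = R·X_r, so R = X/(X_r − X) = 3010 / (9000 − 3010) = 0.5025.

R ≈ 0.503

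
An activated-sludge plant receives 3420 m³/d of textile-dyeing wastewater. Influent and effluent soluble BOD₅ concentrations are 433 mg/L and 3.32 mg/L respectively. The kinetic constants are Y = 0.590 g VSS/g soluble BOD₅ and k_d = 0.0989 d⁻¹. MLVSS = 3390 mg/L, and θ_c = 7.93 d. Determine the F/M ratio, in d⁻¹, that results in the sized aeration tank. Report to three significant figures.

Rearranging the biomass balance for a CMAS with decay, V = Y·Q·ΔS·θ_c / [X·(1+k_d θ_c)] = 0.590 × 3420 × (433 − 3.32) × 7.93 / [3390 × (1 + 0.0989 × 7.93)] = 6.88×10^6 / 6049 = 1137 m³.
F/M = Q·S₀ / (V·X) = 3420 × 433 / (1137 × 3390) = 0.3843 g soluble BOD₅·(g VSS·d)⁻¹.

F/M ≈ 0.384 d⁻¹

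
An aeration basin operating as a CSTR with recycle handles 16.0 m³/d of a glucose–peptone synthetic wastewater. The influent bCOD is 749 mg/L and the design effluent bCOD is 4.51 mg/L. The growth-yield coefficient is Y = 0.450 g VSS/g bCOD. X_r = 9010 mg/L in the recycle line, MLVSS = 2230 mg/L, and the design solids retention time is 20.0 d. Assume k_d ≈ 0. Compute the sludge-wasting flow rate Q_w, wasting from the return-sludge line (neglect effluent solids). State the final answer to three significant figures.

Q_w ≈ 0.595 m³/d

Biomass mass balance (decay neglected): V·X = Y·Q·(S₀ − S)·θ_c, so V = 0.450 × 16.0 × (749 − 4.51) × 20.0 / 2230 = 48.07 m³.
Q_w = (V·X)/(θ_c X_r) = 48.07 × 2230 / (20.0 × 9010) = 0.5949 m³/d.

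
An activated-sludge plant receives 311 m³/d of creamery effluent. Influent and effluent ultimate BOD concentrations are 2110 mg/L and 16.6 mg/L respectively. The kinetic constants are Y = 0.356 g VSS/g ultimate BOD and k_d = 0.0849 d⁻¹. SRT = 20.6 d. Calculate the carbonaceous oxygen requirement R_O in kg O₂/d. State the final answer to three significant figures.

Observed yield with endogenous decay: Y_obs = Y / (1 + k_d·θ_c) = 0.356 / (1 + 0.0849 × 20.6) = 0.356 / 2.749 = 0.1295 g VSS/g ultimate BOD.
Q·(S₀ − S) = 311 × (2110 − 16.6) × 10⁻³ = 651.0 kg/d removed.
Biomass synthesised: P_X = Y_obs × 651.0 = 84.31 kg VSS/d.
R_O = Q·(S₀ − S) − 1.42·P_X = 651.0 − 1.42 × 84.31 = 531.3 kg O₂/d.

R_O ≈ 531 kg O₂/d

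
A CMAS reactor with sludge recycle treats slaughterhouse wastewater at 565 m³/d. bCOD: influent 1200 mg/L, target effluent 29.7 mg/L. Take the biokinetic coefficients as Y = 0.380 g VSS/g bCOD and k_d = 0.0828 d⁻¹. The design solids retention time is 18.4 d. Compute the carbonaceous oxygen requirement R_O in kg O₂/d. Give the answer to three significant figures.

The observed yield is Y_obs = Y/(1 + k_d·θ_c) = 0.380 / (1 + 0.0828 × 18.4) = 0.380 / 2.524 = 0.1506 g VSS per g bCOD removed.
Mass of bCOD removed per day: Q(S₀ − S) = 565 × 1170 g/m³ = 661.2 kg/d.
P_X = Y_obs·Q·(S₀ − S) = 0.1506 × 661.2 = 99.57 kg VSS/d.
R_O = Q·ΔS − 1.42 P_X = 661.2 − 141.4 = 519.8 kg O₂/d.

R_O ≈ 520 kg O₂/d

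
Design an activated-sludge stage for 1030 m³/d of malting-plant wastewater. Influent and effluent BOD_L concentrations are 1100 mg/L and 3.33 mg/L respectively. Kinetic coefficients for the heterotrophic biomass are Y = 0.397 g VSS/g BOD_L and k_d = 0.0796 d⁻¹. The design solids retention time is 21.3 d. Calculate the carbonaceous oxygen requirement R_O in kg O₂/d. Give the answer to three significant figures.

Y_obs = Y / (1 + k_d θ_c) = 0.397 / (1 + 0.0796 × 21.3) = 0.397 / 2.695 = 0.1473.
ΔS = 1100 − 3.33 = 1097 mg/L, so the substrate removal rate is 1030 × 1097/1000 = 1130 kg BOD_L/d.
Net sludge production P_X = 0.1473 × 1130 = 166.4 kg VSS/d.
R_O = Q·(S₀ − S) − 1.42·P_X = 1130 − 1.42 × 166.4 = 893.3 kg O₂/d.

R_O ≈ 893 kg O₂/d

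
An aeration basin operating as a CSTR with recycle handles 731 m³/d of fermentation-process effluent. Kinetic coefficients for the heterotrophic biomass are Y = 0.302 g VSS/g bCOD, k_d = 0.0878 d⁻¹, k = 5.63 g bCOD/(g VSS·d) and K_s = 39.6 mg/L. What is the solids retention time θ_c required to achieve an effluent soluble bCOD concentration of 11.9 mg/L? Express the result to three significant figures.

From 1/θ_c = Y·k·S/(K_s + S) − k_d: Y·k·S/(K_s+S) = 0.302 × 5.63 × 11.9 / (39.6 + 11.9) = 0.3929 d⁻¹.
1/θ_c = 0.3929 − 0.0878 = 0.3051 d⁻¹, so θ_c = 3.278 d.

θ_c ≈ 3.28 d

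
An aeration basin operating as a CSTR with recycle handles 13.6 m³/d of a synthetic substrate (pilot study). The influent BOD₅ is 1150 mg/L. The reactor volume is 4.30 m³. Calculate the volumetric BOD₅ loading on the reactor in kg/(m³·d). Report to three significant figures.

Applied BOD₅ load per unit volume = Q·S₀/V = (13.6 × 1150/1000)/4.300 = 3.637 kg BOD₅·m⁻³·d⁻¹.

L_v ≈ 3.64 kg BOD₅/(m³·d)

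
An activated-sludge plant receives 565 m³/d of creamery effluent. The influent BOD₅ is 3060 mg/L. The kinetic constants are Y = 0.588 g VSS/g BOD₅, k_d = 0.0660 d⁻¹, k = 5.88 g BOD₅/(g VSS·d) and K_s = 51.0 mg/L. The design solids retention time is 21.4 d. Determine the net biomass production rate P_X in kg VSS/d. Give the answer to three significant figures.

From the Monod/SRT balance for a CMAS, S = K_s·(1+k_d θ_c)/[θ_c·(Y k − k_d) − 1] = 51.0 × (1 + 0.0660 × 21.4) / [21.4 × (0.588 × 5.88 − 0.0660) − 1] = 123.0 / 71.58 = 1.719 mg/L.
The observed yield is Y_obs = Y/(1 + k_d·θ_c) = 0.588 / (1 + 0.0660 × 21.4) = 0.588 / 2.412 = 0.2437 g VSS per g BOD₅ removed.
Mass of BOD₅ removed per day: Q(S₀ − S) = 565 × 3058 g/m³ = 1728 kg/d.
Biomass produced: P_X = Y_obs·Q·ΔS = 0.2437 × 1728 ≈ 421.2 kg VSS/d.

P_X ≈ 421 kg VSS/d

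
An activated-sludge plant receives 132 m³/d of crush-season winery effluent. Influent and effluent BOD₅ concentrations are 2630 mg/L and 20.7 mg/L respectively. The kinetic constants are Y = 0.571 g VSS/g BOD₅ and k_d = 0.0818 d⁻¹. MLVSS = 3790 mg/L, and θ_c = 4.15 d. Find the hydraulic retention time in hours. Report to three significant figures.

τ ≈ 29.2 h

Steady-state biomass mass balance: V·X·(1 + k_d·θ_c) = Y·Q·(S₀ − S)·θ_c, so V = 0.571 × 132 × (2630 − 20.7) × 4.15 / [3790 × (1 + 0.0818 × 4.15)] = 8.16×10^5 / 5077 = 160.8 m³.
HRT = V/Q = 160.8 m³ / 132 m³·d⁻¹ = 1.218 d × 24 = 29.23 h.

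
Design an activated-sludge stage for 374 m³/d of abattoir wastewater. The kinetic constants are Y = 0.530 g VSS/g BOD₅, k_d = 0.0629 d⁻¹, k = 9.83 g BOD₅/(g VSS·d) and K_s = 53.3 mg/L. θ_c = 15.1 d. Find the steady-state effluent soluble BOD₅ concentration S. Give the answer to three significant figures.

S ≈ 1.35 mg/L

Effluent substrate depends only on kinetics and SRT: S = K_s(1 + k_d θ_c) / [θ_c(Yk − k_d) − 1] = 53.3 × (1 + 0.0629 × 15.1) / [15.1 × (0.530 × 9.83 − 0.0629) − 1] = 103.9 / 76.72 = 1.355 mg/L.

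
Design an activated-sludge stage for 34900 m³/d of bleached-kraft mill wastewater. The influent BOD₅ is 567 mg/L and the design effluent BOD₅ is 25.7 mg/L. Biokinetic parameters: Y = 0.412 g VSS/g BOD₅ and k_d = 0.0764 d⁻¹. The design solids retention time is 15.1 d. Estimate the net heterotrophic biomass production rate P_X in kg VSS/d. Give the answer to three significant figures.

Y_obs = Y / (1 + k_d θ_c) = 0.412 / (1 + 0.0764 × 15.1) = 0.412 / 2.154 = 0.1913.
Mass of BOD₅ removed per day: Q(S₀ − S) = 34900 × 541.3 g/m³ = 18891 kg/d.
Biomass produced: P_X = Y_obs·Q·ΔS = 0.1913 × 18891 ≈ 3614 kg VSS/d.

P_X ≈ 3610 kg VSS/d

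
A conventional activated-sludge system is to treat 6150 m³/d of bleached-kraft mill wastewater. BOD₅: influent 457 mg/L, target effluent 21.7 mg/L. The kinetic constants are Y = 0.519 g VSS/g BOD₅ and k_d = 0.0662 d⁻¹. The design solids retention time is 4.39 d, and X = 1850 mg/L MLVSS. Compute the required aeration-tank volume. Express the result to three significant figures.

V ≈ 2550 m³

From the SRT design equation V = Y Q (S₀−S) θ_c / [X (1 + k_d θ_c)] = 0.519 × 6150 × (457 − 21.7) × 4.39 / [1850 × (1 + 0.0662 × 4.39)] = 6.1×10^6 / 2388 = 2555 m³.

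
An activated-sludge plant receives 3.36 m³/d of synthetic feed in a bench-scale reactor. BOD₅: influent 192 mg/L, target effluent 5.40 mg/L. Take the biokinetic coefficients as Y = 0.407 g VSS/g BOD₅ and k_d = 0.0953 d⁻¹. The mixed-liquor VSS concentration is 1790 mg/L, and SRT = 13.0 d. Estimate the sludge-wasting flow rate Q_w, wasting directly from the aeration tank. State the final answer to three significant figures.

Rearranging the biomass balance for a CMAS with decay, V = Y·Q·ΔS·θ_c / [X·(1+k_d θ_c)] = 0.407 × 3.36 × (192 − 5.40) × 13.0 / [1790 × (1 + 0.0953 × 13.0)] = 3.32×10^3 / 4008 = 0.8278 m³.
Wasting from the aeration tank: Q_w = V / θ_c = 0.8278 / 13.0 = 0.06367 m³/d.

Q_w ≈ 0.0637 m³/d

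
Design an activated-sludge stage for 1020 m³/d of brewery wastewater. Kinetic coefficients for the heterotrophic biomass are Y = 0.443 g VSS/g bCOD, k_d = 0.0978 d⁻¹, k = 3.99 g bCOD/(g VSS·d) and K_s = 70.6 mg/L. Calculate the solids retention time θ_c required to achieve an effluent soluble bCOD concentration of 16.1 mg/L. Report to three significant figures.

Specific growth rate at S = 16.1 mg/L: μ = YkS/(K_s+S) = 0.443·3.99·16.1/(70.6+16.1) = 0.3282 d⁻¹.
θ_c = 1/(μ − k_d) = 1/(0.3282 − 0.0978) = 1/0.2304 = 4.340 d.

θ_c ≈ 4.34 d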